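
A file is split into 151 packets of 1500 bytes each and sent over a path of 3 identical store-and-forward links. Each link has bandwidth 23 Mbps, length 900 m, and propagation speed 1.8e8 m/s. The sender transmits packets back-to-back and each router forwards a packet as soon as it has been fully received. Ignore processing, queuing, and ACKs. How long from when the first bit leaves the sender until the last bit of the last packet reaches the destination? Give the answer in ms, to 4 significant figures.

Per-hop transmission t_tx = L/R = 12000/23000000 = 0.521739 ms.
Per-hop propagation t_prop = 900/180000000 = 0.005 ms.
Pipeline fill: first packet needs 3·t_tx to clear all hops; remaining 150 packets each add one t_tx.
Total = (3+151-1)·t_tx + 3·t_prop = 153·0.521739 + 3·0.005 = 79.84 ms.

79.84 ms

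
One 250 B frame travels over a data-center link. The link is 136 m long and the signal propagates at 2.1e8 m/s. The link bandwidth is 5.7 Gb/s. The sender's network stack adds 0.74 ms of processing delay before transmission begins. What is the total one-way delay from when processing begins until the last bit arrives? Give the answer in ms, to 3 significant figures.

L = 250 × 8 = 2000 bits.
Transmission delay = L/R = 2000 / 5700000000 = 0.000350877 ms.
Propagation delay = d/s = 136 m / 210000000 m/s = 0.000647619 ms.
Plus processing delay 0.74 ms = 0.74 ms.
Total = 0.741 ms.

0.741 ms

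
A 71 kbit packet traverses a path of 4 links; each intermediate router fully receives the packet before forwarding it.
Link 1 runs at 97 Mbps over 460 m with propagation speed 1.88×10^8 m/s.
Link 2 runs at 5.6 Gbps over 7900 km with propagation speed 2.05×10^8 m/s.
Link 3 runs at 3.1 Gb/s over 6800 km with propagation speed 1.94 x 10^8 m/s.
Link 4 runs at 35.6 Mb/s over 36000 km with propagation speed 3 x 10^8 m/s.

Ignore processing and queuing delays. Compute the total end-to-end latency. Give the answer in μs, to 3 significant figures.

196000 μs

L = 71000 bits.
Transmission delays (L/R per hop): 731.959, 12.6786, 22.9032, 1994.38 μs; sum = 2761.92 μs.
Propagation delays (d/s per hop): 2.44681, 38536.6, 35051.5, 120000 μs; sum = 193591 μs.
End-to-end = 196000 μs.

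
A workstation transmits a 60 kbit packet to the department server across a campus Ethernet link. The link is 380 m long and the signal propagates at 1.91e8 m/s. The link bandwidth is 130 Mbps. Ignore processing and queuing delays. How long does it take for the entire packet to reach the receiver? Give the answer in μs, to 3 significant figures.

464 μs

L = 60000 bits.
Transmission delay = L/R = 60000 / 130000000 = 461.538 μs.
Propagation delay = d/s = 380 m / 191000000 m/s = 1.98953 μs.
Total = 464 μs.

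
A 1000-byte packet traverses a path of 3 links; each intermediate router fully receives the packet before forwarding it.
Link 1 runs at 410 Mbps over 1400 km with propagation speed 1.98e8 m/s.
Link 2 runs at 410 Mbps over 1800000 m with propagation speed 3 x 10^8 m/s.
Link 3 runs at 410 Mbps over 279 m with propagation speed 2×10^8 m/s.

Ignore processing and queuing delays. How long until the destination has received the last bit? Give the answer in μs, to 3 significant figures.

L = 1000 × 8 = 8000 bits.
Transmission delay per hop = L/R = 8000/410000000 = 19.5122 μs; 3 hops → 58.5366 μs.
Propagation delays (d/s per hop): 7070.71, 6000, 1.395 μs; sum = 13072.1 μs.
End-to-end = 13100 μs.

13100 μs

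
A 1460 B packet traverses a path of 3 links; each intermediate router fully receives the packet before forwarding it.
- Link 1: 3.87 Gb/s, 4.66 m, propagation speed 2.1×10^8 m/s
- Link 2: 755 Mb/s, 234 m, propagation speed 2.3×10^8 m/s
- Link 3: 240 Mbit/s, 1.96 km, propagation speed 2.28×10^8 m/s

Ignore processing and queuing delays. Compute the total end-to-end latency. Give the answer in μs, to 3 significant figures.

76.8 μs

L = 1460 × 8 = 11680 bits.
Transmission delays (L/R per hop): 3.01809, 15.4702, 48.6667 μs; sum = 67.155 μs.
Propagation delays (d/s per hop): 0.0221905, 1.01739, 8.59649 μs; sum = 9.63607 μs.
End-to-end = 76.8 μs.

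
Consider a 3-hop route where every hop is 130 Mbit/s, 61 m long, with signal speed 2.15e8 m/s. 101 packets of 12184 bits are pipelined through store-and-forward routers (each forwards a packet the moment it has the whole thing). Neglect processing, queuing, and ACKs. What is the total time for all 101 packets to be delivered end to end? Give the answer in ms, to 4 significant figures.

Per-hop transmission t_tx = L/R = 12184/130000000 = 0.0937231 ms.
Per-hop propagation t_prop = 61/215000000 = 0.000283721 ms.
Pipeline fill: first packet needs 3·t_tx to clear all hops; remaining 100 packets each add one t_tx.
Total = (3+101-1)·t_tx + 3·t_prop = 103·0.0937231 + 3·0.000283721 = 9.654 ms.

9.654 ms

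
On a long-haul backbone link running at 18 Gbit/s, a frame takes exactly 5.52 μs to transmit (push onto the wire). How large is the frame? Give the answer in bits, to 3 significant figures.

99400 bits

L = R × t_tx = 18000000000 b/s × 5.52e-06 s = 99360 bits.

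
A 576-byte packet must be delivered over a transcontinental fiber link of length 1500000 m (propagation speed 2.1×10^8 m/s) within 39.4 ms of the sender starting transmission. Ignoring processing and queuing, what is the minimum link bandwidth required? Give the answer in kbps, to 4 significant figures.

142.9 kbps

L = 4608 bits.
Propagation delay = 1500000 / 210000000 = 7.14286 ms.
Transmission budget = 39.4 − 7.14286 = 32.2571 ms.
R ≥ L / t_tx = 4608 bits / 0.0322571 s = 142.9 kbps.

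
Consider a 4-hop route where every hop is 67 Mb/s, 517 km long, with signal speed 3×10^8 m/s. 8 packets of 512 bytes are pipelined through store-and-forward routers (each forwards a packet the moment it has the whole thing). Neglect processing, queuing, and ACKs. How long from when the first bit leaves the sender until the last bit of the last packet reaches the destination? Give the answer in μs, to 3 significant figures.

7570 μs

Per-hop transmission t_tx = L/R = 4096/67000000 = 61.1343 μs.
Per-hop propagation t_prop = 517000/300000000 = 1723.33 μs.
Pipeline fill: first packet needs 4·t_tx to clear all hops; remaining 7 packets each add one t_tx.
Total = (4+8-1)·t_tx + 4·t_prop = 11·61.1343 + 4·1723.33 = 7570 μs.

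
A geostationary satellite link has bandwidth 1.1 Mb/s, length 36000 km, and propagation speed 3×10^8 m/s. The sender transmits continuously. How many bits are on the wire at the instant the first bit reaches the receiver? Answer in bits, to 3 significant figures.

132000 bits

Propagation delay = 36000000 / 300000000 = 0.12 s.
BDP = R × t_prop = 1100000 × 0.12 = 132000 bits.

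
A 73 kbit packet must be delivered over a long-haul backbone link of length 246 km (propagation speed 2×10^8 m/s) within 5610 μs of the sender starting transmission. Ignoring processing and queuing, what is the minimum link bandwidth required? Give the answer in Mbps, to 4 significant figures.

Propagation delay = 246000 / 200000000 = 1230 μs.
Transmission budget = 5610 − 1230 = 4380 μs.
R ≥ L / t_tx = 73000 bits / 0.00438 s = 16.67 Mbps.

16.67 Mbps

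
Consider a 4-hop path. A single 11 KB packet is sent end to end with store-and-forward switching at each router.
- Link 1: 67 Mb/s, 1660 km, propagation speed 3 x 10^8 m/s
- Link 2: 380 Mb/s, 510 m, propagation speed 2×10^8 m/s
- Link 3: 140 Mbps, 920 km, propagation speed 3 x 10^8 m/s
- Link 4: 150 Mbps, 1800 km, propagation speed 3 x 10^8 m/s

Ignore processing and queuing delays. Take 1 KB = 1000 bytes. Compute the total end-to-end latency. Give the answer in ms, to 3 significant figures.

17.4 ms

L = 88000 bits.
Transmission delays (L/R per hop): 1.31343, 0.231579, 0.628571, 0.586667 ms; sum = 2.76025 ms.
Propagation delays (d/s per hop): 5.53333, 0.00255, 3.06667, 6 ms; sum = 14.6026 ms.
End-to-end = 17.4 ms.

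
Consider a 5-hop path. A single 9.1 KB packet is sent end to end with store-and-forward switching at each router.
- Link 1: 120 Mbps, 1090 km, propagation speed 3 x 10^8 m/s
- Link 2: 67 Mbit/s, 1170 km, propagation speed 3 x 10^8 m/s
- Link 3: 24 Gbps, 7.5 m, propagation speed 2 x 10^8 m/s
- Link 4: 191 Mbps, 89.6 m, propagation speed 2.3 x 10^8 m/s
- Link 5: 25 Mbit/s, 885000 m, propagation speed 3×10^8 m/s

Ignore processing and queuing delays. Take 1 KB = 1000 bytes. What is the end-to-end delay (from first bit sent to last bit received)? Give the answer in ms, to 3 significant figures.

15.5 ms

L = 72800 bits.
Transmission delays (L/R per hop): 0.606667, 1.08657, 0.00303333, 0.381152, 2.912 ms; sum = 4.98942 ms.
Propagation delays (d/s per hop): 3.63333, 3.9, 3.75e-05, 0.000389565, 2.95 ms; sum = 10.4838 ms.
End-to-end = 15.5 ms.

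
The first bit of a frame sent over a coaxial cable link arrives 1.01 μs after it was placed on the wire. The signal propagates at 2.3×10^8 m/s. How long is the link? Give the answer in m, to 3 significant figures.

d = s × t_prop = 2.3e+08 × 1.01e-06 = 232 m.

232 m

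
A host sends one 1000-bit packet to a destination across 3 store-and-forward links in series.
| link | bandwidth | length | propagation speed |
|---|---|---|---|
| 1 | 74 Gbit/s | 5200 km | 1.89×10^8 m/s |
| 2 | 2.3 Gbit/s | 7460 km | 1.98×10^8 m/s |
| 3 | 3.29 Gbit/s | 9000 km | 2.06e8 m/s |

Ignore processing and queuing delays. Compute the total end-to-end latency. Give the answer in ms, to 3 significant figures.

Transmission delays (L/R per hop): 1.35135e-05, 0.000434783, 0.000303951 ms; sum = 0.000752247 ms.
Propagation delays (d/s per hop): 27.5132, 37.6768, 43.6893 ms; sum = 108.879 ms.
End-to-end = 109 ms.

109 ms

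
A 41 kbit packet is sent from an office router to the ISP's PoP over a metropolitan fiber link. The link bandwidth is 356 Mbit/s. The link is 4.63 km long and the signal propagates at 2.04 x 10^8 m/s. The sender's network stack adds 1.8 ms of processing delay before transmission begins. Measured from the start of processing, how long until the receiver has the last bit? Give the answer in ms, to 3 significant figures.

L = 41000 bits.
Transmission delay = L/R = 41000 / 356000000 = 0.115169 ms.
Propagation delay = d/s = 4630 m / 204000000 m/s = 0.0226961 ms.
Plus processing delay 1.8 ms = 1.8 ms.
Total = 1.94 ms.

1.94 ms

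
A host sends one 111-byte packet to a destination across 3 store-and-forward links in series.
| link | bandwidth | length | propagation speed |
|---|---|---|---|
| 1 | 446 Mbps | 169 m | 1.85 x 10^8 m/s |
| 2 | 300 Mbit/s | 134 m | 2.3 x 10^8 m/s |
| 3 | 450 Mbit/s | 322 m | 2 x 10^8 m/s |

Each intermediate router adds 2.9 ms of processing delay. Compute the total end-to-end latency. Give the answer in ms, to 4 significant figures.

5.810 ms

L = 111 × 8 = 888 bits.
Transmission delays (L/R per hop): 0.00199103, 0.00296, 0.00197333 ms; sum = 0.00692436 ms.
Propagation delays (d/s per hop): 0.000913514, 0.000582609, 0.00161 ms; sum = 0.00310612 ms.
Processing at 2 router(s): 2 × 2.9 ms = 5.8 ms.
End-to-end = 5.810 ms.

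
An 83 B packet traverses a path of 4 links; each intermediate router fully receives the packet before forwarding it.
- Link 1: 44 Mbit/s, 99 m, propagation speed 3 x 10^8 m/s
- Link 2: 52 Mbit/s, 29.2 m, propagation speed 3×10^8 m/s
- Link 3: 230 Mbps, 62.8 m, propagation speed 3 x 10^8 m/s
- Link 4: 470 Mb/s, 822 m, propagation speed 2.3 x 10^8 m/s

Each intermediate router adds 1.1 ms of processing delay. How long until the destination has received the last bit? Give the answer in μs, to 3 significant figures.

L = 83 × 8 = 664 bits.
Transmission delays (L/R per hop): 15.0909, 12.7692, 2.88696, 1.41277 μs; sum = 32.1599 μs.
Propagation delays (d/s per hop): 0.33, 0.0973333, 0.209333, 3.57391 μs; sum = 4.21058 μs.
Processing at 3 router(s): 3 × 1.1 ms = 3300 μs.
End-to-end = 3340 μs.

3340 μs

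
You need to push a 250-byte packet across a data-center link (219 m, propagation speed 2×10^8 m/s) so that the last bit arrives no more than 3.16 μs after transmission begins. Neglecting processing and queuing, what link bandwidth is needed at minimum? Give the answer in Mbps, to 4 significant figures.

968.5 Mbps

L = 2000 bits.
Propagation delay = 219 / 200000000 = 1.095 μs.
Transmission budget = 3.16 − 1.095 = 2.065 μs.
R ≥ L / t_tx = 2000 bits / 2.065e-06 s = 968.5 Mbps.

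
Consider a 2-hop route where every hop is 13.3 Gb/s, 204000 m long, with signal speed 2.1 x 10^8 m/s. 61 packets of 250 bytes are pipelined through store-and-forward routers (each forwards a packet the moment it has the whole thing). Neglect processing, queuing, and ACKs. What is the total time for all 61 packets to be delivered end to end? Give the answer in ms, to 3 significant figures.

Per-hop transmission t_tx = L/R = 2000/13300000000 = 0.000150376 ms.
Per-hop propagation t_prop = 204000/210000000 = 0.971429 ms.
Pipeline fill: first packet needs 2·t_tx to clear all hops; remaining 60 packets each add one t_tx.
Total = (2+61-1)·t_tx + 2·t_prop = 62·0.000150376 + 2·0.971429 = 1.95 ms.

1.95 ms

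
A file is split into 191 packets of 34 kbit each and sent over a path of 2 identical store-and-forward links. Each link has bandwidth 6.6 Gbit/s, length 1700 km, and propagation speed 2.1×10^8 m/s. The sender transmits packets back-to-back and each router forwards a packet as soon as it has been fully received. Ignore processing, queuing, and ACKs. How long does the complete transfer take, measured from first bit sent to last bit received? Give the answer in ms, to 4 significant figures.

Per-hop transmission t_tx = L/R = 34000/6600000000 = 0.00515152 ms.
Per-hop propagation t_prop = 1700000/210000000 = 8.09524 ms.
Pipeline fill: first packet needs 2·t_tx to clear all hops; remaining 190 packets each add one t_tx.
Total = (2+191-1)·t_tx + 2·t_prop = 192·0.00515152 + 2·8.09524 = 17.18 ms.

17.18 ms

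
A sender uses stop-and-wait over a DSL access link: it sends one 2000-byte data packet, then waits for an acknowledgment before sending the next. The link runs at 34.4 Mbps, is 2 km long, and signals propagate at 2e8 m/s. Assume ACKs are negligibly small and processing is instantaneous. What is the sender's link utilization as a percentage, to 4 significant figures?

t_tx = L/R = 16000/34400000 = 0.000465116 s.
t_prop = 2000/200000000 = 1e-05 s; RTT = 2e-05 s.
Cycle = t_tx + RTT = 0.000485116 s.
Utilization = t_tx / cycle = 0.000465116/0.000485116 = 95.88 %.

95.88 %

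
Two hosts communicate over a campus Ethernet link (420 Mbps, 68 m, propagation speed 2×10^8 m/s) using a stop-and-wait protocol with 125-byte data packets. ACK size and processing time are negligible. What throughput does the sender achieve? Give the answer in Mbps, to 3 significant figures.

t_tx = L/R = 1000/420000000 = 2.38095e-06 s.
t_prop = 68/200000000 = 3.4e-07 s; RTT = 6.8e-07 s.
Cycle = t_tx + RTT = 3.06095e-06 s.
Throughput = L / cycle = 1000 / 3.06095e-06 = 327 Mbps.

327 Mbps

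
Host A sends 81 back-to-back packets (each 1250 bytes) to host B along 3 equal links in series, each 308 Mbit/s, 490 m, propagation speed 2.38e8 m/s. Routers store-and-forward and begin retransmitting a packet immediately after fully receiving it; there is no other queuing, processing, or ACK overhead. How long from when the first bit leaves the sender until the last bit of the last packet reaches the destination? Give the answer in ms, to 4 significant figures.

2.701 ms

Per-hop transmission t_tx = L/R = 10000/308000000 = 0.0324675 ms.
Per-hop propagation t_prop = 490/238000000 = 0.00205882 ms.
Pipeline fill: first packet needs 3·t_tx to clear all hops; remaining 80 packets each add one t_tx.
Total = (3+81-1)·t_tx + 3·t_prop = 83·0.0324675 + 3·0.00205882 = 2.701 ms.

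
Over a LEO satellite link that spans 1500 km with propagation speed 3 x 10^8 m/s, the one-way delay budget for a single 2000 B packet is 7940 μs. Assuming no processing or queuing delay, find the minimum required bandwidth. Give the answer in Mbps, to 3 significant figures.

L = 16000 bits.
Propagation delay = 1500000 / 300000000 = 5000 μs.
Transmission budget = 7940 − 5000 = 2940 μs.
R ≥ L / t_tx = 16000 bits / 0.00294 s = 5.44 Mbps.

5.44 Mbps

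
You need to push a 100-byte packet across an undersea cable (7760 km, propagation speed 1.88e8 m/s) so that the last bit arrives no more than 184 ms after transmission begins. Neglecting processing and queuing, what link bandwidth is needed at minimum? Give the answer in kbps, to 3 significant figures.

L = 800 bits.
Propagation delay = 7760000 / 188000000 = 41.2766 ms.
Transmission budget = 184 − 41.2766 = 142.723 ms.
R ≥ L / t_tx = 800 bits / 0.142723 s = 5.61 kbps.

5.61 kbps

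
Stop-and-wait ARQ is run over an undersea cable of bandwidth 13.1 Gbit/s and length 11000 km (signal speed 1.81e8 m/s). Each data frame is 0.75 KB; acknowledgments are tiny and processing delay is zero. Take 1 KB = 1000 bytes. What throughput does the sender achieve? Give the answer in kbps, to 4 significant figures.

49.36 kbps

t_tx = L/R = 6000/13100000000 = 4.58015e-07 s.
t_prop = 11000000/181000000 = 0.0607735 s; RTT = 0.121547 s.
Cycle = t_tx + RTT = 0.121547 s.
Throughput = L / cycle = 6000 / 0.121547 = 49.36 kbps.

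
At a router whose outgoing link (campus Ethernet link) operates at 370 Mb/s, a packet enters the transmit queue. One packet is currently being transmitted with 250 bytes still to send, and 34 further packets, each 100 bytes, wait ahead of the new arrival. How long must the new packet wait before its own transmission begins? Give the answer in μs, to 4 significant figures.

Each queued packet: L/R = 800/370000000 = 2.16216 μs.
34 queued → 73.5135 μs.
Plus remaining 2000 bits of current packet: 5.40541 μs.
Queuing delay = 78.92 μs.

78.92 μs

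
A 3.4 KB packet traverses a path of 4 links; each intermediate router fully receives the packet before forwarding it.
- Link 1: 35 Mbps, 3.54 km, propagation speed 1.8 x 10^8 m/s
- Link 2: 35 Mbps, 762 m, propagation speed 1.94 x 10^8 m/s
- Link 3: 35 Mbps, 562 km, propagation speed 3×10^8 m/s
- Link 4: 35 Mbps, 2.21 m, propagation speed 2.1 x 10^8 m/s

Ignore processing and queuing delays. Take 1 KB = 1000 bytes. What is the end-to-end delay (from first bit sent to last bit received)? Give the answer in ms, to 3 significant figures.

5.01 ms

L = 27200 bits.
Transmission delay per hop = L/R = 27200/35000000 = 0.777143 ms; 4 hops → 3.10857 ms.
Propagation delays (d/s per hop): 0.0196667, 0.00392784, 1.87333, 1.05238e-05 ms; sum = 1.89694 ms.
End-to-end = 5.01 ms.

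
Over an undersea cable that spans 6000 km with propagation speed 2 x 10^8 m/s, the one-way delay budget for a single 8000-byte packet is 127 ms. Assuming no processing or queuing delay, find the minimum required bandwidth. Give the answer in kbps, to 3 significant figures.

660 kbps

L = 64000 bits.
Propagation delay = 6000000 / 200000000 = 30 ms.
Transmission budget = 127 − 30 = 97 ms.
R ≥ L / t_tx = 64000 bits / 0.097 s = 660 kbps.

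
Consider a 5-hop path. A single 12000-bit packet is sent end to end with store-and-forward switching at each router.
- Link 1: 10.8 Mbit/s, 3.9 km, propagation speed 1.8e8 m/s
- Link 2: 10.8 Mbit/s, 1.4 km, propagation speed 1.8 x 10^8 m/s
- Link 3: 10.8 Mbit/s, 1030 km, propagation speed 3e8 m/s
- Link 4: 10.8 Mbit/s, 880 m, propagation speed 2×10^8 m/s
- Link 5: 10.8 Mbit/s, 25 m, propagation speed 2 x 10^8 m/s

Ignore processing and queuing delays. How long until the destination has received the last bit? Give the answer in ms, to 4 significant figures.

9.023 ms

Transmission delay per hop = L/R = 12000/10800000 = 1.11111 ms; 5 hops → 5.55556 ms.
Propagation delays (d/s per hop): 0.0216667, 0.00777778, 3.43333, 0.0044, 0.000125 ms; sum = 3.4673 ms.
End-to-end = 9.023 ms.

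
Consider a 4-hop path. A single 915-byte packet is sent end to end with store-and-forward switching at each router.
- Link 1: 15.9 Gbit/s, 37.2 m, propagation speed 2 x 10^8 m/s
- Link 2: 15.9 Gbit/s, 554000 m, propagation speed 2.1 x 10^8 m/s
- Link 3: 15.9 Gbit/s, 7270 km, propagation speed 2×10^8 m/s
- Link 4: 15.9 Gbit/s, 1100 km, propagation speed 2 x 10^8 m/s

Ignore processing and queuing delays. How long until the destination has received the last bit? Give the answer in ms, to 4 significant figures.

44.49 ms

L = 915 × 8 = 7320 bits.
Transmission delay per hop = L/R = 7320/15900000000 = 0.000460377 ms; 4 hops → 0.00184151 ms.
Propagation delays (d/s per hop): 0.000186, 2.6381, 36.35, 5.5 ms; sum = 44.4883 ms.
End-to-end = 44.49 ms.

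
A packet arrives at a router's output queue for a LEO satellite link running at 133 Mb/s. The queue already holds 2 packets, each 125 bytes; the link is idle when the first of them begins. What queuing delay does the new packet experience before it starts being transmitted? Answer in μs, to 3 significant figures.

15.0 μs

Each queued packet: L/R = 1000/133000000 = 7.5188 μs.
2 queued → 15.0376 μs.
Queuing delay = 15.0 μs.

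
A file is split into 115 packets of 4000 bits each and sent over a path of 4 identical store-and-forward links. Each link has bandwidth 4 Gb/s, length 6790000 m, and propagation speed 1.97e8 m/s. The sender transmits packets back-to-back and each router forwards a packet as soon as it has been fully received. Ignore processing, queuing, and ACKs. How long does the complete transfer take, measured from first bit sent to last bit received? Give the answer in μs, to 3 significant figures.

Per-hop transmission t_tx = L/R = 4000/4000000000 = 1 μs.
Per-hop propagation t_prop = 6790000/197000000 = 34467 μs.
Pipeline fill: first packet needs 4·t_tx to clear all hops; remaining 114 packets each add one t_tx.
Total = (4+115-1)·t_tx + 4·t_prop = 118·1 + 4·34467 = 138000 μs.

138000 μs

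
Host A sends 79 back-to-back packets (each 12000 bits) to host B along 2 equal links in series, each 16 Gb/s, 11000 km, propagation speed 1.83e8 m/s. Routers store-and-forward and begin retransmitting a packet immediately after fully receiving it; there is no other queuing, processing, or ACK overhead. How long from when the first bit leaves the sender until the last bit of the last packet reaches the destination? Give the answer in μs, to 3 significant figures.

Per-hop transmission t_tx = L/R = 12000/16000000000 = 0.75 μs.
Per-hop propagation t_prop = 11000000/183000000 = 60109.3 μs.
Pipeline fill: first packet needs 2·t_tx to clear all hops; remaining 78 packets each add one t_tx.
Total = (2+79-1)·t_tx + 2·t_prop = 80·0.75 + 2·60109.3 = 120000 μs.

120000 μs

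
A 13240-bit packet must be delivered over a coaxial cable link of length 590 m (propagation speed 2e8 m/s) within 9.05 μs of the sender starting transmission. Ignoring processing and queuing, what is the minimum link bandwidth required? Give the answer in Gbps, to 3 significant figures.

2.17 Gbps

Propagation delay = 590 / 200000000 = 2.95 μs.
Transmission budget = 9.05 − 2.95 = 6.1 μs.
R ≥ L / t_tx = 13240 bits / 6.1e-06 s = 2.17 Gbps.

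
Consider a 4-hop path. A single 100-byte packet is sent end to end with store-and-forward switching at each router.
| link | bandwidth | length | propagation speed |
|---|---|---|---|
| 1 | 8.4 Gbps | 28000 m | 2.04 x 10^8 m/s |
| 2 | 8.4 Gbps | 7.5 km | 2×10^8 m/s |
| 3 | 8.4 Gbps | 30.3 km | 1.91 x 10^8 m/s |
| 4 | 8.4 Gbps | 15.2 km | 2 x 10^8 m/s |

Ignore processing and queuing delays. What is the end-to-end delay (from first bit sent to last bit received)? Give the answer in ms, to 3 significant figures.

0.410 ms

L = 100 × 8 = 800 bits.
Transmission delay per hop = L/R = 800/8400000000 = 9.52381e-05 ms; 4 hops → 0.000380952 ms.
Propagation delays (d/s per hop): 0.137255, 0.0375, 0.158639, 0.076 ms; sum = 0.409394 ms.
End-to-end = 0.410 ms.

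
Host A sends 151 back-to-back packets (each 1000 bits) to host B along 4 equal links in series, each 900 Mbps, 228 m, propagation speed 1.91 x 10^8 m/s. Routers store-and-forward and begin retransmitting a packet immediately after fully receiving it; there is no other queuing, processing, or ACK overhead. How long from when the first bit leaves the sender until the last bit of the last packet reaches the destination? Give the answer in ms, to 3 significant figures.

0.176 ms

Per-hop transmission t_tx = L/R = 1000/900000000 = 0.00111111 ms.
Per-hop propagation t_prop = 228/191000000 = 0.00119372 ms.
Pipeline fill: first packet needs 4·t_tx to clear all hops; remaining 150 packets each add one t_tx.
Total = (4+151-1)·t_tx + 4·t_prop = 154·0.00111111 + 4·0.00119372 = 0.176 ms.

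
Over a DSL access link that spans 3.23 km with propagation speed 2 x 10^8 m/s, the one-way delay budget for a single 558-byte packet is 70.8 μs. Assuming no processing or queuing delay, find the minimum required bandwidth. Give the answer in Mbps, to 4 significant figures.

81.68 Mbps

L = 4464 bits.
Propagation delay = 3230 / 200000000 = 16.15 μs.
Transmission budget = 70.8 − 16.15 = 54.65 μs.
R ≥ L / t_tx = 4464 bits / 5.465e-05 s = 81.68 Mbps.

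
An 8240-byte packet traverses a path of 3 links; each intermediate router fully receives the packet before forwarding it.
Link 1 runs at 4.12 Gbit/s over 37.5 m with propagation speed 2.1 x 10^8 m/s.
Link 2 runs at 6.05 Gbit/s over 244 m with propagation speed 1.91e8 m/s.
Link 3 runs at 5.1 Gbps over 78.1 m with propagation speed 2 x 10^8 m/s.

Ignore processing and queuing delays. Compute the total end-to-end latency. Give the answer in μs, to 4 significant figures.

41.67 μs

L = 8240 × 8 = 65920 bits.
Transmission delays (L/R per hop): 16, 10.8959, 12.9255 μs; sum = 39.8214 μs.
Propagation delays (d/s per hop): 0.178571, 1.27749, 0.3905 μs; sum = 1.84656 μs.
End-to-end = 41.67 μs.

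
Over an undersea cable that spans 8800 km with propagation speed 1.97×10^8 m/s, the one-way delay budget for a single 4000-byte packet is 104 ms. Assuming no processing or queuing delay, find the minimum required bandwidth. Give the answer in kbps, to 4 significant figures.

539.4 kbps

L = 32000 bits.
Propagation delay = 8800000 / 197000000 = 44.6701 ms.
Transmission budget = 104 − 44.6701 = 59.3299 ms.
R ≥ L / t_tx = 32000 bits / 0.0593299 s = 539.4 kbps.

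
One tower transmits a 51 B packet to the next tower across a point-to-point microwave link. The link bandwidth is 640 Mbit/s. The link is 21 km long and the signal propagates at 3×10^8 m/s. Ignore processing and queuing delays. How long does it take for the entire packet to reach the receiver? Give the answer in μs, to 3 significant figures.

L = 51 × 8 = 408 bits.
Transmission delay = L/R = 408 / 640000000 = 0.6375 μs.
Propagation delay = d/s = 21000 m / 300000000 m/s = 70 μs.
Total = 70.6 μs.

70.6 μs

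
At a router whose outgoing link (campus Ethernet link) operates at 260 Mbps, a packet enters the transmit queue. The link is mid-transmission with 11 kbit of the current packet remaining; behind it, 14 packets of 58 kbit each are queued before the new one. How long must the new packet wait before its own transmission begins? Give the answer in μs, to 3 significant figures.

3170 μs

Each queued packet: L/R = 58000/260000000 = 223.077 μs.
14 queued → 3123.08 μs.
Plus remaining 11000 bits of current packet: 42.3077 μs.
Queuing delay = 3170 μs.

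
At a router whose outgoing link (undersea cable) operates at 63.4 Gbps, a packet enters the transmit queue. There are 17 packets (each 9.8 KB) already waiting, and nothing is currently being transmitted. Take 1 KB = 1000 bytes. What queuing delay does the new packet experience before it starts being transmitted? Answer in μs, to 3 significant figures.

21.0 μs

Each queued packet: L/R = 78400/63400000000 = 1.23659 μs.
17 queued → 21.0221 μs.
Queuing delay = 21.0 μs.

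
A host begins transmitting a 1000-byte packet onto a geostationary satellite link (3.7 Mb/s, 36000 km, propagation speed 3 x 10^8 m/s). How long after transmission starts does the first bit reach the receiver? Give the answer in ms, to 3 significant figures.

120 ms

First bit experiences only propagation delay: d/s = 36000000/300000000 = 120 ms.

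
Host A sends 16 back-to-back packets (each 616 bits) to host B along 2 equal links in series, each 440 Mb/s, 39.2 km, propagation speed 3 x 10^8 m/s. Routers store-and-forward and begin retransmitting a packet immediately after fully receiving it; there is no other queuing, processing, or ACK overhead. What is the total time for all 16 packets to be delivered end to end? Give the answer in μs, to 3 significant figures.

285 μs

Per-hop transmission t_tx = L/R = 616/440000000 = 1.4 μs.
Per-hop propagation t_prop = 39200/300000000 = 130.667 μs.
Pipeline fill: first packet needs 2·t_tx to clear all hops; remaining 15 packets each add one t_tx.
Total = (2+16-1)·t_tx + 2·t_prop = 17·1.4 + 2·130.667 = 285 μs.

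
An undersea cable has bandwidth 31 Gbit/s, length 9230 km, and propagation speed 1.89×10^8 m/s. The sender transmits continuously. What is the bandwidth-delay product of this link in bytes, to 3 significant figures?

189000000 bytes

Propagation delay = 9230000 / 189000000 = 0.048836 s.
BDP = R × t_prop = 31000000000 × 0.048836 = 1513920000 bits.
In bytes: 1513920000/8 = 189000000 bytes.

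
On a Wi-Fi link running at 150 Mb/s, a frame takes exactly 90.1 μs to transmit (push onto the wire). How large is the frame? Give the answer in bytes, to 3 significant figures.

1690 bytes

L = R × t_tx = 150000000 b/s × 9.01e-05 s = 13515 bits.
In bytes: 13515 / 8 = 1690 bytes.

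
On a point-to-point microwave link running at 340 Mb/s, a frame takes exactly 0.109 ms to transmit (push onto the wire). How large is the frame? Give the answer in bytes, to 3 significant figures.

4630 bytes

L = R × t_tx = 340000000 b/s × 0.000109 s = 37060 bits.
In bytes: 37060 / 8 = 4630 bytes.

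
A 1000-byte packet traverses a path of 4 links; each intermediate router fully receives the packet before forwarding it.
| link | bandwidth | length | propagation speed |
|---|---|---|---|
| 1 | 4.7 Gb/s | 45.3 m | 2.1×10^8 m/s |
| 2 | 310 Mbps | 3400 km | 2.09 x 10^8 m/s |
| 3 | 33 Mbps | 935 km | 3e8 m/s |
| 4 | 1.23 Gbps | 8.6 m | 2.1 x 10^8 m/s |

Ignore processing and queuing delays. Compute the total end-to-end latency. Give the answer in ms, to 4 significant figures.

L = 1000 × 8 = 8000 bits.
Transmission delays (L/R per hop): 0.00170213, 0.0258065, 0.242424, 0.00650407 ms; sum = 0.276437 ms.
Propagation delays (d/s per hop): 0.000215714, 16.2679, 3.11667, 4.09524e-05 ms; sum = 19.3849 ms.
End-to-end = 19.66 ms.

19.66 ms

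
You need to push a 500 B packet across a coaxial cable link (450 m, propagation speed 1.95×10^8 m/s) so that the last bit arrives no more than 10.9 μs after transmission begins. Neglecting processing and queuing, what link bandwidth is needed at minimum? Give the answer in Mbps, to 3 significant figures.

L = 4000 bits.
Propagation delay = 450 / 195000000 = 2.30769 μs.
Transmission budget = 10.9 − 2.30769 = 8.59231 μs.
R ≥ L / t_tx = 4000 bits / 8.59231e-06 s = 466 Mbps.

466 Mbps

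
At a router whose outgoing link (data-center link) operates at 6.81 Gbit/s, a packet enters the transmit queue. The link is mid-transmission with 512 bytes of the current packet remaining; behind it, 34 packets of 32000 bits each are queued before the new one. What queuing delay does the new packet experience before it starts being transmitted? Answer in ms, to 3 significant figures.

Each queued packet: L/R = 32000/6810000000 = 0.00469897 ms.
34 queued → 0.159765 ms.
Plus remaining 4096 bits of current packet: 0.000601468 ms.
Queuing delay = 0.160 ms.

0.160 ms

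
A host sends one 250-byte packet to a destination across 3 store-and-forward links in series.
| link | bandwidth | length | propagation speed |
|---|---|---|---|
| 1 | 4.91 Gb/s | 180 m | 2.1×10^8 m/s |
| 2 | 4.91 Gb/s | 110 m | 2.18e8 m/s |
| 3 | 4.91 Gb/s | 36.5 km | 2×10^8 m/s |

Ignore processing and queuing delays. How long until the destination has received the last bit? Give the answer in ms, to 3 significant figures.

0.185 ms

L = 250 × 8 = 2000 bits.
Transmission delay per hop = L/R = 2000/4910000000 = 0.000407332 ms; 3 hops → 0.001222 ms.
Propagation delays (d/s per hop): 0.000857143, 0.000504587, 0.1825 ms; sum = 0.183862 ms.
End-to-end = 0.185 ms.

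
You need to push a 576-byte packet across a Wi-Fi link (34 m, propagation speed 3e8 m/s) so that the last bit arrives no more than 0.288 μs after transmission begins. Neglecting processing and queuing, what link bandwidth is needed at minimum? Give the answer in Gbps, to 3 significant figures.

26.4 Gbps

L = 4608 bits.
Propagation delay = 34 / 300000000 = 0.113333 μs.
Transmission budget = 0.288 − 0.113333 = 0.174667 μs.
R ≥ L / t_tx = 4608 bits / 1.74667e-07 s = 26.4 Gbps.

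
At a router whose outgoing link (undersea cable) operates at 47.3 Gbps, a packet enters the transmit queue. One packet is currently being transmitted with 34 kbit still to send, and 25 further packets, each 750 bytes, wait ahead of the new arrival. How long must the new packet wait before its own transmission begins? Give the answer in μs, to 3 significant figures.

Each queued packet: L/R = 6000/47300000000 = 0.12685 μs.
25 queued → 3.17125 μs.
Plus remaining 34000 bits of current packet: 0.718816 μs.
Queuing delay = 3.89 μs.

3.89 μs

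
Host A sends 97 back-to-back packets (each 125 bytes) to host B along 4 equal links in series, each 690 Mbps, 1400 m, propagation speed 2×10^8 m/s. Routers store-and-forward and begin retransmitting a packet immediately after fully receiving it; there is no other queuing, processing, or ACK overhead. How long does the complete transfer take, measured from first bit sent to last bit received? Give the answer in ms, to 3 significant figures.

Per-hop transmission t_tx = L/R = 1000/690000000 = 0.00144928 ms.
Per-hop propagation t_prop = 1400/200000000 = 0.007 ms.
Pipeline fill: first packet needs 4·t_tx to clear all hops; remaining 96 packets each add one t_tx.
Total = (4+97-1)·t_tx + 4·t_prop = 100·0.00144928 + 4·0.007 = 0.173 ms.

0.173 ms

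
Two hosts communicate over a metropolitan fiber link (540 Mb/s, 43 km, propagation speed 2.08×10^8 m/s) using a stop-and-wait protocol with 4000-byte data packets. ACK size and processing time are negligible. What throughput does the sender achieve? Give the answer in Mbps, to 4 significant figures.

t_tx = L/R = 32000/540000000 = 5.92593e-05 s.
t_prop = 43000/208000000 = 0.000206731 s; RTT = 0.000413462 s.
Cycle = t_tx + RTT = 0.000472721 s.
Throughput = L / cycle = 32000 / 0.000472721 = 67.69 Mbps.

67.69 Mbps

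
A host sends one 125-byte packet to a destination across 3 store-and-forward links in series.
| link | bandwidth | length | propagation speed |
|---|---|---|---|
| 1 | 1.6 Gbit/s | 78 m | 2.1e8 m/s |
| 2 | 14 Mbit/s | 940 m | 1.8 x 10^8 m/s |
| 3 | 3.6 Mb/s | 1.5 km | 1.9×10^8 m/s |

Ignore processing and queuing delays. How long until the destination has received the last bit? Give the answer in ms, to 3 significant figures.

0.363 ms

L = 125 × 8 = 1000 bits.
Transmission delays (L/R per hop): 0.000625, 0.0714286, 0.277778 ms; sum = 0.349831 ms.
Propagation delays (d/s per hop): 0.000371429, 0.00522222, 0.00789474 ms; sum = 0.0134884 ms.
End-to-end = 0.363 ms.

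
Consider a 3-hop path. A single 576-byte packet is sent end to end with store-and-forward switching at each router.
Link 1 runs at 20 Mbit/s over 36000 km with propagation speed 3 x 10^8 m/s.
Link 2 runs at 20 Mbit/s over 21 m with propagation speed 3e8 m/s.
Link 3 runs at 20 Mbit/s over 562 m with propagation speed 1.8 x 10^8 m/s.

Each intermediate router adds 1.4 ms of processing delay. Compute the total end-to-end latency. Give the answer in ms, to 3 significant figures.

123 ms

L = 576 × 8 = 4608 bits.
Transmission delay per hop = L/R = 4608/20000000 = 0.2304 ms; 3 hops → 0.6912 ms.
Propagation delays (d/s per hop): 120, 7e-05, 0.00312222 ms; sum = 120.003 ms.
Processing at 2 router(s): 2 × 1.4 ms = 2.8 ms.
End-to-end = 123 ms.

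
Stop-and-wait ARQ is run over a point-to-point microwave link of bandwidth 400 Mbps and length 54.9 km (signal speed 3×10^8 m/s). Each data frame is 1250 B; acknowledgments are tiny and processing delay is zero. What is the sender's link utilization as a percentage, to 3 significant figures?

t_tx = L/R = 10000/400000000 = 2.5e-05 s.
t_prop = 54900/300000000 = 0.000183 s; RTT = 0.000366 s.
Cycle = t_tx + RTT = 0.000391 s.
Utilization = t_tx / cycle = 2.5e-05/0.000391 = 6.39 %.

6.39 %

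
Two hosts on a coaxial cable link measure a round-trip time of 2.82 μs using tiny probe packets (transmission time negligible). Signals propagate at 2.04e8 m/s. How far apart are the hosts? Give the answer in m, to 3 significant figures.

One-way propagation = RTT/2 = 1.41 μs.
d = s × t = 204000000 × 1.41e-06 = 288 m.

288 m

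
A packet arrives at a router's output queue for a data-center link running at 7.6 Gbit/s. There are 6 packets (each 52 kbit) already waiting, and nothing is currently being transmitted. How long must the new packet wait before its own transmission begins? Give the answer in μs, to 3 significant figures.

41.1 μs

Each queued packet: L/R = 52000/7600000000 = 6.84211 μs.
6 queued → 41.0526 μs.
Queuing delay = 41.1 μs.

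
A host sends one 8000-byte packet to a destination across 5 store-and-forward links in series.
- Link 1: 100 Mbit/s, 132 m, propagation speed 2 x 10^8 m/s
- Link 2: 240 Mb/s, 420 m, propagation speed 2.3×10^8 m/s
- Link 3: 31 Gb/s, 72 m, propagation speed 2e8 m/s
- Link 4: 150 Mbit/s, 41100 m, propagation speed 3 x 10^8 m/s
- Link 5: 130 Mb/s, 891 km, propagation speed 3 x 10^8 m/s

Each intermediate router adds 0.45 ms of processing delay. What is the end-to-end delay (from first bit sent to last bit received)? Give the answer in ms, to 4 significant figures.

6.738 ms

L = 8000 × 8 = 64000 bits.
Transmission delays (L/R per hop): 0.64, 0.266667, 0.00206452, 0.426667, 0.492308 ms; sum = 1.82771 ms.
Propagation delays (d/s per hop): 0.00066, 0.00182609, 0.00036, 0.137, 2.97 ms; sum = 3.10985 ms.
Processing at 4 router(s): 4 × 0.45 ms = 1.8 ms.
End-to-end = 6.738 ms.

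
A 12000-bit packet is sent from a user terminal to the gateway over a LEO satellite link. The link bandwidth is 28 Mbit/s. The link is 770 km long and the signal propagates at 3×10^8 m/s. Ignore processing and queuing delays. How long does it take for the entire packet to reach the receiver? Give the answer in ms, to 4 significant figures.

Transmission delay = L/R = 12000 / 28000000 = 0.428571 ms.
Propagation delay = d/s = 770000 m / 300000000 m/s = 2.56667 ms.
Total = 2.995 ms.

2.995 ms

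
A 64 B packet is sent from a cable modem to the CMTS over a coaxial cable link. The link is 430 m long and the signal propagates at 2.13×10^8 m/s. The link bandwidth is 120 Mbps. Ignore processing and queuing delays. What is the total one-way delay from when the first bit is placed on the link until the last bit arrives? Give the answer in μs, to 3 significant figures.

L = 64 × 8 = 512 bits.
Transmission delay = L/R = 512 / 120000000 = 4.26667 μs.
Propagation delay = d/s = 430 m / 213000000 m/s = 2.01878 μs.
Total = 6.29 μs.

6.29 μs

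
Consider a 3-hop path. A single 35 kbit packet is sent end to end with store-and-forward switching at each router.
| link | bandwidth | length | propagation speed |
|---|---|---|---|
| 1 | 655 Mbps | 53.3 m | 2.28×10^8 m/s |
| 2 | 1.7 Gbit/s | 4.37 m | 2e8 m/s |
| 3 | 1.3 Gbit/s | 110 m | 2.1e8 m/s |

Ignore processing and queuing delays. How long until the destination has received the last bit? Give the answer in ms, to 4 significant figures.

L = 35000 bits.
Transmission delays (L/R per hop): 0.0534351, 0.0205882, 0.0269231 ms; sum = 0.100946 ms.
Propagation delays (d/s per hop): 0.000233772, 2.185e-05, 0.00052381 ms; sum = 0.000779431 ms.
End-to-end = 0.1017 ms.

0.1017 ms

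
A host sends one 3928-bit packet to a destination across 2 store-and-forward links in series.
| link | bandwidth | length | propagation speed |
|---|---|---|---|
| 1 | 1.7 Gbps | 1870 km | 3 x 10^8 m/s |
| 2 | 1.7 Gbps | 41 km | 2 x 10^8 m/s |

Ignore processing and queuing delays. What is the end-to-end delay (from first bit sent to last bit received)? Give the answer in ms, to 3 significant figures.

Transmission delay per hop = L/R = 3928/1700000000 = 0.00231059 ms; 2 hops → 0.00462118 ms.
Propagation delays (d/s per hop): 6.23333, 0.205 ms; sum = 6.43833 ms.
End-to-end = 6.44 ms.

6.44 ms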